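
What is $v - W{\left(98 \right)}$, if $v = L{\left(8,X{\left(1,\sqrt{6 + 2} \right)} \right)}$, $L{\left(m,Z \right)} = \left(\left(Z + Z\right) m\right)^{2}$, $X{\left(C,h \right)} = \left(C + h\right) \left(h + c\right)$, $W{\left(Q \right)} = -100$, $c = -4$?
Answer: $22628 - 12288 \sqrt{2} \approx 5250.1$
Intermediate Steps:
$X{\left(C,h \right)} = \left(-4 + h\right) \left(C + h\right)$ ($X{\left(C,h \right)} = \left(C + h\right) \left(h - 4\right) = \left(C + h\right) \left(-4 + h\right) = \left(-4 + h\right) \left(C + h\right)$)
$L{\left(m,Z \right)} = 4 Z^{2} m^{2}$ ($L{\left(m,Z \right)} = \left(2 Z m\right)^{2} = 4 Z^{2} m^{2}$)
$v = 256 \left(4 - 6 \sqrt{2}\right)^{2}$ ($v = 4 \left(\left(\sqrt{6 + 2}\right)^{2} - 4 - 4 \sqrt{6 + 2} + 1 \sqrt{6 + 2}\right)^{2} \cdot 8^{2} = 4 \left(\left(\sqrt{8}\right)^{2} - 4 - 4 \sqrt{8} + 1 \sqrt{8}\right)^{2} \cdot 64 = 4 \left(\left(2 \sqrt{2}\right)^{2} - 4 - 4 \cdot 2 \sqrt{2} + 1 \cdot 2 \sqrt{2}\right)^{2} \cdot 64 = 4 \left(8 - 4 - 8 \sqrt{2} + 2 \sqrt{2}\right)^{2} \cdot 64 = 4 \left(4 - 6 \sqrt{2}\right)^{2} \cdot 64 = 256 \left(4 - 6 \sqrt{2}\right)^{2} \approx 5150.1$)
$v - W{\left(98 \right)} = \left(22528 - 12288 \sqrt{2}\right) - -100 = \left(22528 - 12288 \sqrt{2}\right) + 100 = 22628 - 12288 \sqrt{2}$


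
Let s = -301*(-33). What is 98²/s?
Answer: 1372/1419 ≈ 0.96688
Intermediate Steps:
s = 9933
98²/s = 98²/9933 = 9604*(1/9933) = 1372/1419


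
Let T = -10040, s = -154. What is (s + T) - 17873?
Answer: -28067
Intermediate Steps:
(s + T) - 17873 = (-154 - 10040) - 17873 = -10194 - 17873 = -28067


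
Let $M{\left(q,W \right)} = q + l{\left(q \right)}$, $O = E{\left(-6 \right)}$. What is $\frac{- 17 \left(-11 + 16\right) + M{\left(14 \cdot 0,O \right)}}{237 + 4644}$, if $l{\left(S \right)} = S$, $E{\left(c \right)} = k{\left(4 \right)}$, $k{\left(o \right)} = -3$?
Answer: $- \frac{85}{4881} \approx -0.017414$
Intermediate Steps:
$E{\left(c \right)} = -3$
$O = -3$
$M{\left(q,W \right)} = 2 q$ ($M{\left(q,W \right)} = q + q = 2 q$)
$\frac{- 17 \left(-11 + 16\right) + M{\left(14 \cdot 0,O \right)}}{237 + 4644} = \frac{- 17 \left(-11 + 16\right) + 2 \cdot 14 \cdot 0}{237 + 4644} = \frac{\left(-17\right) 5 + 2 \cdot 0}{4881} = \left(-85 + 0\right) \frac{1}{4881} = \left(-85\right) \frac{1}{4881} = - \frac{85}{4881}$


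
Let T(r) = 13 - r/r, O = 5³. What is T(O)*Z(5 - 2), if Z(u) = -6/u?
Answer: -24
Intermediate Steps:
O = 125
T(r) = 12 (T(r) = 13 - 1*1 = 13 - 1 = 12)
T(O)*Z(5 - 2) = 12*(-6/(5 - 2)) = 12*(-6/3) = 12*(-6*⅓) = 12*(-2) = -24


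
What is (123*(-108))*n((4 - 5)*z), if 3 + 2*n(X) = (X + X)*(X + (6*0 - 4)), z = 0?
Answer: 19926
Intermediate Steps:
n(X) = -3/2 + X*(-4 + X) (n(X) = -3/2 + ((X + X)*(X + (6*0 - 4)))/2 = -3/2 + ((2*X)*(X + (0 - 4)))/2 = -3/2 + ((2*X)*(X - 4))/2 = -3/2 + ((2*X)*(-4 + X))/2 = -3/2 + (2*X*(-4 + X))/2 = -3/2 + X*(-4 + X))
(123*(-108))*n((4 - 5)*z) = (123*(-108))*(-3/2 + ((4 - 5)*0)² - 4*(4 - 5)*0) = -13284*(-3/2 + (-1*0)² - (-4)*0) = -13284*(-3/2 + 0² - 4*0) = -13284*(-3/2 + 0 + 0) = -13284*(-3/2) = 19926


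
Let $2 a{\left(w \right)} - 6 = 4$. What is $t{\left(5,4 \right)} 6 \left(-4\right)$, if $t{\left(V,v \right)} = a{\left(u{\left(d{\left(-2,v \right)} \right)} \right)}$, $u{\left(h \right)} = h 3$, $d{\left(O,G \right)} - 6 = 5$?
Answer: $-120$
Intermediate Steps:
$d{\left(O,G \right)} = 11$ ($d{\left(O,G \right)} = 6 + 5 = 11$)
$u{\left(h \right)} = 3 h$
$a{\left(w \right)} = 5$ ($a{\left(w \right)} = 3 + \frac{1}{2} \cdot 4 = 3 + 2 = 5$)
$t{\left(V,v \right)} = 5$
$t{\left(5,4 \right)} 6 \left(-4\right) = 5 \cdot 6 \left(-4\right) = 30 \left(-4\right) = -120$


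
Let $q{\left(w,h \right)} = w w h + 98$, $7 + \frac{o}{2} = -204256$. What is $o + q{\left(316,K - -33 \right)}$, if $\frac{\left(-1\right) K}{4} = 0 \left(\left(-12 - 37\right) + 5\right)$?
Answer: $2886820$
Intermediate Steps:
$o = -408526$ ($o = -14 + 2 \left(-204256\right) = -14 - 408512 = -408526$)
$K = 0$ ($K = - 4 \cdot 0 \left(\left(-12 - 37\right) + 5\right) = - 4 \cdot 0 \left(-49 + 5\right) = - 4 \cdot 0 \left(-44\right) = \left(-4\right) 0 = 0$)
$q{\left(w,h \right)} = 98 + h w^{2}$ ($q{\left(w,h \right)} = w^{2} h + 98 = h w^{2} + 98 = 98 + h w^{2}$)
$o + q{\left(316,K - -33 \right)} = -408526 + \left(98 + \left(0 - -33\right) 316^{2}\right) = -408526 + \left(98 + \left(0 + 33\right) 99856\right) = -408526 + \left(98 + 33 \cdot 99856\right) = -408526 + \left(98 + 3295248\right) = -408526 + 3295346 = 2886820$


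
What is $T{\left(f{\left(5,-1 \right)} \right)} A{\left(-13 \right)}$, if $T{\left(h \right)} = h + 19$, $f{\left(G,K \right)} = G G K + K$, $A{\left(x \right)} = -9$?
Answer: $63$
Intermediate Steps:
$f{\left(G,K \right)} = K + K G^{2}$ ($f{\left(G,K \right)} = G^{2} K + K = K G^{2} + K = K + K G^{2}$)
$T{\left(h \right)} = 19 + h$
$T{\left(f{\left(5,-1 \right)} \right)} A{\left(-13 \right)} = \left(19 - \left(1 + 5^{2}\right)\right) \left(-9\right) = \left(19 - \left(1 + 25\right)\right) \left(-9\right) = \left(19 - 26\right) \left(-9\right) = \left(-7\right) \left(-9\right) = 63$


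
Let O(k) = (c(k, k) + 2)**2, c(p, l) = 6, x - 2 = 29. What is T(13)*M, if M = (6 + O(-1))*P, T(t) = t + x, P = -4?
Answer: -12320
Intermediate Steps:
x = 31 (x = 2 + 29 = 31)
T(t) = 31 + t (T(t) = t + 31 = 31 + t)
O(k) = 64 (O(k) = (6 + 2)**2 = 8**2 = 64)
M = -280 (M = (6 + 64)*(-4) = 70*(-4) = -280)
T(13)*M = (31 + 13)*(-280) = 44*(-280) = -12320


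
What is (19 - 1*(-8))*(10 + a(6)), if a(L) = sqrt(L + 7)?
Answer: 270 + 27*sqrt(13) ≈ 367.35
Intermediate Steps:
a(L) = sqrt(7 + L)
(19 - 1*(-8))*(10 + a(6)) = (19 - 1*(-8))*(10 + sqrt(7 + 6)) = (19 + 8)*(10 + sqrt(13)) = 27*(10 + sqrt(13)) = 270 + 27*sqrt(13)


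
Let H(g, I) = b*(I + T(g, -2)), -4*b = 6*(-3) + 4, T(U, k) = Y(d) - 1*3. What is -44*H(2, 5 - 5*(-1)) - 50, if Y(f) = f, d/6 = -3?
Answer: 1644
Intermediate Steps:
d = -18 (d = 6*(-3) = -18)
T(U, k) = -21 (T(U, k) = -18 - 1*3 = -18 - 3 = -21)
b = 7/2 (b = -(6*(-3) + 4)/4 = -(-18 + 4)/4 = -¼*(-14) = 7/2 ≈ 3.5000)
H(g, I) = -147/2 + 7*I/2 (H(g, I) = 7*(I - 21)/2 = 7*(-21 + I)/2 = -147/2 + 7*I/2)
-44*H(2, 5 - 5*(-1)) - 50 = -44*(-147/2 + 7*(5 - 5*(-1))/2) - 50 = -44*(-147/2 + 7*(5 + 5)/2) - 50 = -44*(-147/2 + (7/2)*10) - 50 = -44*(-147/2 + 35) - 50 = -44*(-77/2) - 50 = 1694 - 50 = 1644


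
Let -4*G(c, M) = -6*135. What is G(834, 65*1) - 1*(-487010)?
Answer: 974425/2 ≈ 4.8721e+5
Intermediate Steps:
G(c, M) = 405/2 (G(c, M) = -(-3)*135/2 = -¼*(-810) = 405/2)
G(834, 65*1) - 1*(-487010) = 405/2 - 1*(-487010) = 405/2 + 487010 = 974425/2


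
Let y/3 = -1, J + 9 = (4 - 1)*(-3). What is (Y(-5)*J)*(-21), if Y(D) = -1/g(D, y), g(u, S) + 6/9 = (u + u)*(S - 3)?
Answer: -567/89 ≈ -6.3708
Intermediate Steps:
J = -18 (J = -9 + (4 - 1)*(-3) = -9 + 3*(-3) = -9 - 9 = -18)
y = -3 (y = 3*(-1) = -3)
g(u, S) = -⅔ + 2*u*(-3 + S) (g(u, S) = -⅔ + (u + u)*(S - 3) = -⅔ + (2*u)*(-3 + S) = -⅔ + 2*u*(-3 + S))
Y(D) = -1/(-⅔ - 12*D) (Y(D) = -1/(-⅔ - 6*D + 2*(-3)*D) = -1/(-⅔ - 6*D - 6*D) = -1/(-⅔ - 12*D))
(Y(-5)*J)*(-21) = ((3/(2*(1 + 18*(-5))))*(-18))*(-21) = ((3/(2*(1 - 90)))*(-18))*(-21) = (((3/2)/(-89))*(-18))*(-21) = (((3/2)*(-1/89))*(-18))*(-21) = -3/178*(-18)*(-21) = (27/89)*(-21) = -567/89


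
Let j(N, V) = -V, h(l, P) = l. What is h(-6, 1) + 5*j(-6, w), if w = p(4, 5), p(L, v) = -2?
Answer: 4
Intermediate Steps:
w = -2
h(-6, 1) + 5*j(-6, w) = -6 + 5*(-1*(-2)) = -6 + 5*2 = -6 + 10 = 4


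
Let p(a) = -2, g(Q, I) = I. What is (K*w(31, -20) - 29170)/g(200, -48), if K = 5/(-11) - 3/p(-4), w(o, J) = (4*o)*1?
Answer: 79861/132 ≈ 605.01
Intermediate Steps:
w(o, J) = 4*o
K = 23/22 (K = 5/(-11) - 3/(-2) = 5*(-1/11) - 3*(-½) = -5/11 + 3/2 = 23/22 ≈ 1.0455)
(K*w(31, -20) - 29170)/g(200, -48) = (23*(4*31)/22 - 29170)/(-48) = ((23/22)*124 - 29170)*(-1/48) = (1426/11 - 29170)*(-1/48) = -319444/11*(-1/48) = 79861/132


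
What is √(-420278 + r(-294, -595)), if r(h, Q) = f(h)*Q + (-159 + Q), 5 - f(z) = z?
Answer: I*√598937 ≈ 773.91*I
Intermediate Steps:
f(z) = 5 - z
r(h, Q) = -159 + Q + Q*(5 - h) (r(h, Q) = (5 - h)*Q + (-159 + Q) = Q*(5 - h) + (-159 + Q) = -159 + Q + Q*(5 - h))
√(-420278 + r(-294, -595)) = √(-420278 + (-159 - 595 - 1*(-595)*(-5 - 294))) = √(-420278 + (-159 - 595 - 1*(-595)*(-299))) = √(-420278 + (-159 - 595 - 177905)) = √(-420278 - 178659) = √(-598937) = I*√598937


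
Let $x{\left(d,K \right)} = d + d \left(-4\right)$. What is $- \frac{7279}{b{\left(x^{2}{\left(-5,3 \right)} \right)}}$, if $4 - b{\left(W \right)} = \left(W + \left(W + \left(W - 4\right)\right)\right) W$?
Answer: $\frac{7279}{150971} \approx 0.048215$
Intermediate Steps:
$x{\left(d,K \right)} = - 3 d$ ($x{\left(d,K \right)} = d - 4 d = - 3 d$)
$b{\left(W \right)} = 4 - W \left(-4 + 3 W\right)$ ($b{\left(W \right)} = 4 - \left(W + \left(W + \left(W - 4\right)\right)\right) W = 4 - \left(W + \left(W + \left(-4 + W\right)\right)\right) W = 4 - \left(W + \left(-4 + 2 W\right)\right) W = 4 - \left(-4 + 3 W\right) W = 4 - W \left(-4 + 3 W\right)$)
$- \frac{7279}{b{\left(x^{2}{\left(-5,3 \right)} \right)}} = - \frac{7279}{4 - 3 \left(\left(\left(-3\right) \left(-5\right)\right)^{2}\right)^{2} + 4 \left(\left(-3\right) \left(-5\right)\right)^{2}} = - \frac{7279}{4 - 3 \left(15^{2}\right)^{2} + 4 \cdot 15^{2}} = - \frac{7279}{4 - 3 \cdot 225^{2} + 4 \cdot 225} = - \frac{7279}{4 - 151875 + 900} = - \frac{7279}{-150971} = \left(-7279\right) \left(- \frac{1}{150971}\right) = \frac{7279}{150971}$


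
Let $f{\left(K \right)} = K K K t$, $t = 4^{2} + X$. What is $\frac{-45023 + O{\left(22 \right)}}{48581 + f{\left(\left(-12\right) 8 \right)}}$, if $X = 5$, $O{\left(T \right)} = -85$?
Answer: $\frac{45108}{18530875} \approx 0.0024342$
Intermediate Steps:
$t = 21$ ($t = 4^{2} + 5 = 16 + 5 = 21$)
$f{\left(K \right)} = 21 K^{3}$ ($f{\left(K \right)} = K K K 21 = K K^{2} \cdot 21 = K^{3} \cdot 21 = 21 K^{3}$)
$\frac{-45023 + O{\left(22 \right)}}{48581 + f{\left(\left(-12\right) 8 \right)}} = \frac{-45023 - 85}{48581 + 21 \left(\left(-12\right) 8\right)^{3}} = - \frac{45108}{48581 + 21 \left(-96\right)^{3}} = - \frac{45108}{48581 + 21 \left(-884736\right)} = - \frac{45108}{48581 - 18579456} = - \frac{45108}{-18530875} = \left(-45108\right) \left(- \frac{1}{18530875}\right) = \frac{45108}{18530875}$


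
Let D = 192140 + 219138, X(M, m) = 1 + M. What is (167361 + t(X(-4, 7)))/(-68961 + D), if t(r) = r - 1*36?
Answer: 167322/342317 ≈ 0.48879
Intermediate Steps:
D = 411278
t(r) = -36 + r (t(r) = r - 36 = -36 + r)
(167361 + t(X(-4, 7)))/(-68961 + D) = (167361 + (-36 + (1 - 4)))/(-68961 + 411278) = (167361 + (-36 - 3))/342317 = (167361 - 39)*(1/342317) = 167322*(1/342317) = 167322/342317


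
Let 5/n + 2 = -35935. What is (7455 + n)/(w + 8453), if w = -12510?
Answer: -267910330/145796409 ≈ -1.8376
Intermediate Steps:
n = -5/35937 (n = 5/(-2 - 35935) = 5/(-35937) = 5*(-1/35937) = -5/35937 ≈ -0.00013913)
(7455 + n)/(w + 8453) = (7455 - 5/35937)/(-12510 + 8453) = (267910330/35937)/(-4057) = (267910330/35937)*(-1/4057) = -267910330/145796409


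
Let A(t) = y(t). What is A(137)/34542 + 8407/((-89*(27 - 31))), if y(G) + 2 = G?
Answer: 16135703/683164 ≈ 23.619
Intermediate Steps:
y(G) = -2 + G
A(t) = -2 + t
A(137)/34542 + 8407/((-89*(27 - 31))) = (-2 + 137)/34542 + 8407/((-89*(27 - 31))) = 135*(1/34542) + 8407/((-89*(-4))) = 15/3838 + 8407/356 = 16135703/683164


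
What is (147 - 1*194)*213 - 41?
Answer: -10052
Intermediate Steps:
(147 - 1*194)*213 - 41 = (147 - 194)*213 - 41 = -47*213 - 41 = -10011 - 41 = -10052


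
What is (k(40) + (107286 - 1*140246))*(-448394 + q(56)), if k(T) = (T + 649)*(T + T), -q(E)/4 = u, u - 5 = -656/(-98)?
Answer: -486934931680/49 ≈ -9.9375e+9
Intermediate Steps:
u = 573/49 (u = 5 - 656/(-98) = 5 - 656*(-1/98) = 5 + 328/49 = 573/49 ≈ 11.694)
q(E) = -2292/49 (q(E) = -4*573/49 = -2292/49)
k(T) = 2*T*(649 + T) (k(T) = (649 + T)*(2*T) = 2*T*(649 + T))
(k(40) + (107286 - 1*140246))*(-448394 + q(56)) = (2*40*(649 + 40) + (107286 - 1*140246))*(-448394 - 2292/49) = (2*40*689 + (107286 - 140246))*(-21973598/49) = (55120 - 32960)*(-21973598/49) = 22160*(-21973598/49) = -486934931680/49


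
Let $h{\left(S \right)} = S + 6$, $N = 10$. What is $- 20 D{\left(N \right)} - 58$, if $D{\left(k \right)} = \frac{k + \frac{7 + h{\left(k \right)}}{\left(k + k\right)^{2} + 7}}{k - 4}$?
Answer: $- \frac{111748}{1221} \approx -91.522$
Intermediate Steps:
$h{\left(S \right)} = 6 + S$
$D{\left(k \right)} = \frac{k + \frac{13 + k}{7 + 4 k^{2}}}{-4 + k}$ ($D{\left(k \right)} = \frac{k + \frac{7 + \left(6 + k\right)}{\left(k + k\right)^{2} + 7}}{k - 4} = \frac{k + \frac{13 + k}{\left(2 k\right)^{2} + 7}}{-4 + k} = \frac{k + \frac{13 + k}{4 k^{2} + 7}}{-4 + k} = \frac{k + \frac{13 + k}{7 + 4 k^{2}}}{-4 + k}$)
$- 20 D{\left(N \right)} - 58 = - 20 \frac{13 + 4 \cdot 10^{3} + 8 \cdot 10}{-28 - 16 \cdot 10^{2} + 4 \cdot 10^{3} + 7 \cdot 10} - 58 = - 20 \frac{13 + 4 \cdot 1000 + 80}{-28 - 1600 + 4 \cdot 1000 + 70} - 58 = - 20 \frac{13 + 4000 + 80}{-28 - 1600 + 4000 + 70} - 58 = - 20 \cdot \frac{1}{2442} \cdot 4093 - 58 = \left(-20\right) \frac{4093}{2442} - 58 = - \frac{40930}{1221} - 58 = - \frac{111748}{1221}$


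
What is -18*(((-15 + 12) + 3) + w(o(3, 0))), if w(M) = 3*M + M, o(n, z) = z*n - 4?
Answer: 288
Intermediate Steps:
o(n, z) = -4 + n*z (o(n, z) = n*z - 4 = -4 + n*z)
w(M) = 4*M
-18*(((-15 + 12) + 3) + w(o(3, 0))) = -18*(((-15 + 12) + 3) + 4*(-4 + 3*0)) = -18*((-3 + 3) + 4*(-4 + 0)) = -18*(0 + 4*(-4)) = -18*(0 - 16) = -18*(-16) = 288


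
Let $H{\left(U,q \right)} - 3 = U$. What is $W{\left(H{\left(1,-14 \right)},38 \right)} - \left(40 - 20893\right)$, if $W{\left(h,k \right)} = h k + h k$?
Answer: $21157$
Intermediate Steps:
$H{\left(U,q \right)} = 3 + U$
$W{\left(h,k \right)} = 2 h k$
$W{\left(H{\left(1,-14 \right)},38 \right)} - \left(40 - 20893\right) = 2 \left(3 + 1\right) 38 - \left(40 - 20893\right) = 2 \cdot 4 \cdot 38 - -20853 = 304 + 20853 = 21157$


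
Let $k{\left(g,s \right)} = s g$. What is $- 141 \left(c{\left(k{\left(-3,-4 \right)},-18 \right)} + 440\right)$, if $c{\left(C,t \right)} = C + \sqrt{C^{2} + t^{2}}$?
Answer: $-63732 - 846 \sqrt{13} \approx -66782.0$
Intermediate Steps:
$k{\left(g,s \right)} = g s$
$- 141 \left(c{\left(k{\left(-3,-4 \right)},-18 \right)} + 440\right) = - 141 \left(\left(\left(-3\right) \left(-4\right) + \sqrt{\left(\left(-3\right) \left(-4\right)\right)^{2} + \left(-18\right)^{2}}\right) + 440\right) = - 141 \left(\left(12 + \sqrt{12^{2} + 324}\right) + 440\right) = - 141 \left(\left(12 + \sqrt{144 + 324}\right) + 440\right) = - 141 \left(\left(12 + \sqrt{468}\right) + 440\right) = - 141 \left(\left(12 + 6 \sqrt{13}\right) + 440\right) = - 141 \left(452 + 6 \sqrt{13}\right) = -63732 - 846 \sqrt{13}$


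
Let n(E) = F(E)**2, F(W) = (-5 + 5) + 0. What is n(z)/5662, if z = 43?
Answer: 0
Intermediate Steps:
F(W) = 0 (F(W) = 0 + 0 = 0)
n(E) = 0 (n(E) = 0**2 = 0)
n(z)/5662 = 0/5662 = 0*(1/5662) = 0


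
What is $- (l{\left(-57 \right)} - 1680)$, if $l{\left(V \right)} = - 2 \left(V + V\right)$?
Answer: $1452$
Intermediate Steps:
$l{\left(V \right)} = - 4 V$ ($l{\left(V \right)} = - 2 \cdot 2 V = - 4 V$)
$- (l{\left(-57 \right)} - 1680) = - (\left(-4\right) \left(-57\right) - 1680) = - (228 - 1680) = \left(-1\right) \left(-1452\right) = 1452$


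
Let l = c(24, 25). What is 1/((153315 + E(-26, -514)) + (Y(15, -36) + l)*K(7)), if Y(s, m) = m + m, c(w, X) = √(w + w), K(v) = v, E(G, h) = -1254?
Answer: 1031/156255251 - 4*√3/3281360271 ≈ 6.5961e-6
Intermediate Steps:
c(w, X) = √2*√w (c(w, X) = √(2*w) = √2*√w)
Y(s, m) = 2*m
l = 4*√3 (l = √2*√24 = √2*(2*√6) = 4*√3 ≈ 6.9282)
1/((153315 + E(-26, -514)) + (Y(15, -36) + l)*K(7)) = 1/((153315 - 1254) + (2*(-36) + 4*√3)*7) = 1/(152061 + (-72 + 4*√3)*7) = 1/(152061 + (-504 + 28*√3)) = 1/(151557 + 28*√3)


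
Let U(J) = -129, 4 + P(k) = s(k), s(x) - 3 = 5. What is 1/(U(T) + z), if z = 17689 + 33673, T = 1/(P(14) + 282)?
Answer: 1/51233 ≈ 1.9519e-5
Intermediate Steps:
s(x) = 8 (s(x) = 3 + 5 = 8)
P(k) = 4 (P(k) = -4 + 8 = 4)
T = 1/286 (T = 1/(4 + 282) = 1/286 ≈ 0.0034965)
z = 51362
1/(U(T) + z) = 1/(-129 + 51362) = 1/51233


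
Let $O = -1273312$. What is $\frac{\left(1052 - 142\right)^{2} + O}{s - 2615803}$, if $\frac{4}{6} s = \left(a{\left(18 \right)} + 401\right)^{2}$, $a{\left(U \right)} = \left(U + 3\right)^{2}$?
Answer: $\frac{445212}{1552357} \approx 0.2868$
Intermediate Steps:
$a{\left(U \right)} = \left(3 + U\right)^{2}$
$s = 1063446$ ($s = \frac{3 \left(\left(3 + 18\right)^{2} + 401\right)^{2}}{2} = \frac{3 \left(21^{2} + 401\right)^{2}}{2} = \frac{3 \left(441 + 401\right)^{2}}{2} = \frac{3 \cdot 842^{2}}{2} = \frac{3}{2} \cdot 708964 = 1063446$)
$\frac{\left(1052 - 142\right)^{2} + O}{s - 2615803} = \frac{\left(1052 - 142\right)^{2} - 1273312}{1063446 - 2615803} = \frac{910^{2} - 1273312}{-1552357} = \left(828100 - 1273312\right) \left(- \frac{1}{1552357}\right) = \left(-445212\right) \left(- \frac{1}{1552357}\right) = \frac{445212}{1552357}$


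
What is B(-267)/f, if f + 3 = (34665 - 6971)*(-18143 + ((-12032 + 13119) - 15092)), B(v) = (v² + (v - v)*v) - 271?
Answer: -71018/890306715 ≈ -7.9768e-5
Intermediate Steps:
B(v) = -271 + v² (B(v) = (v² + 0*v) - 271 = (v² + 0) - 271 = v² - 271 = -271 + v²)
f = -890306715 (f = -3 + (34665 - 6971)*(-18143 + ((-12032 + 13119) - 15092)) = -3 + 27694*(-18143 + (1087 - 15092)) = -3 + 27694*(-18143 - 14005) = -3 + 27694*(-32148) = -3 - 890306712 = -890306715)
B(-267)/f = (-271 + (-267)²)/(-890306715) = (-271 + 71289)*(-1/890306715) = 71018*(-1/890306715) = -71018/890306715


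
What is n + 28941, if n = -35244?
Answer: -6303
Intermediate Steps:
n + 28941 = -35244 + 28941 = -6303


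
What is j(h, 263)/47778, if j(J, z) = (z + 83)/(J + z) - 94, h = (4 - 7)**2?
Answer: -12611/6497808 ≈ -0.0019408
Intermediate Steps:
h = 9 (h = (-3)**2 = 9)
j(J, z) = -94 + (83 + z)/(J + z) (j(J, z) = (83 + z)/(J + z) - 94 = -94 + (83 + z)/(J + z))
j(h, 263)/47778 = ((83 - 94*9 - 93*263)/(9 + 263))/47778 = ((83 - 846 - 24459)/272)*(1/47778) = ((1/272)*(-25222))*(1/47778) = -12611/136*1/47778 = -12611/6497808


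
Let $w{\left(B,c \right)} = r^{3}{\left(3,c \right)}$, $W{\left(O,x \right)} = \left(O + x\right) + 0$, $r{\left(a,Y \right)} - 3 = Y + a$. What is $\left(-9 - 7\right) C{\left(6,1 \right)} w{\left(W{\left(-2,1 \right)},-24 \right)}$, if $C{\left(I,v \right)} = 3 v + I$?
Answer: $839808$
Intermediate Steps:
$r{\left(a,Y \right)} = 3 + Y + a$ ($r{\left(a,Y \right)} = 3 + \left(Y + a\right) = 3 + Y + a$)
$W{\left(O,x \right)} = O + x$
$C{\left(I,v \right)} = I + 3 v$
$w{\left(B,c \right)} = \left(6 + c\right)^{3}$ ($w{\left(B,c \right)} = \left(3 + c + 3\right)^{3} = \left(6 + c\right)^{3}$)
$\left(-9 - 7\right) C{\left(6,1 \right)} w{\left(W{\left(-2,1 \right)},-24 \right)} = \left(-9 - 7\right) \left(6 + 3 \cdot 1\right) \left(6 - 24\right)^{3} = - 16 \left(6 + 3\right) \left(-18\right)^{3} = \left(-16\right) 9 \left(-5832\right) = \left(-144\right) \left(-5832\right) = 839808$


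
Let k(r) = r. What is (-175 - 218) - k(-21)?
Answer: -372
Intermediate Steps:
(-175 - 218) - k(-21) = (-175 - 218) - 1*(-21) = -393 + 21 = -372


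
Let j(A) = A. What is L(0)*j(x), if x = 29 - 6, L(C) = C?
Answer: 0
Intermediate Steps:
x = 23
L(0)*j(x) = 0*23 = 0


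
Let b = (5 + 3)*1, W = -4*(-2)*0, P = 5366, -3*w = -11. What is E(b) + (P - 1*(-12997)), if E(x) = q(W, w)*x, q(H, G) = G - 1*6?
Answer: 55033/3 ≈ 18344.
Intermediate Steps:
w = 11/3 (w = -⅓*(-11) = 11/3 ≈ 3.6667)
W = 0 (W = 8*0 = 0)
q(H, G) = -6 + G (q(H, G) = G - 6 = -6 + G)
b = 8 (b = 8*1 = 8)
E(x) = -7*x/3 (E(x) = (-6 + 11/3)*x = -7*x/3)
E(b) + (P - 1*(-12997)) = -7/3*8 + (5366 - 1*(-12997)) = -56/3 + (5366 + 12997) = -56/3 + 18363 = 55033/3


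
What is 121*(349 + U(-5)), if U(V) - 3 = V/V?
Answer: 42713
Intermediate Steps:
U(V) = 4 (U(V) = 3 + V/V = 3 + 1 = 4)
121*(349 + U(-5)) = 121*(349 + 4) = 121*353 = 42713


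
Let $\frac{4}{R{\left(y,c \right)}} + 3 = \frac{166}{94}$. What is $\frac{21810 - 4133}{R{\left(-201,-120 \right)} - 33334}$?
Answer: $- \frac{512633}{966780} \approx -0.53025$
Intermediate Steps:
$R{\left(y,c \right)} = - \frac{94}{29}$ ($R{\left(y,c \right)} = \frac{4}{-3 + \frac{166}{94}} = \frac{4}{-3 + 166 \cdot \frac{1}{94}} = \frac{4}{-3 + \frac{83}{47}} = \frac{4}{- \frac{58}{47}} = 4 \left(- \frac{47}{58}\right) = - \frac{94}{29}$)
$\frac{21810 - 4133}{R{\left(-201,-120 \right)} - 33334} = \frac{21810 - 4133}{- \frac{94}{29} - 33334} = \frac{17677}{- \frac{966780}{29}} = 17677 \left(- \frac{29}{966780}\right) = - \frac{512633}{966780}$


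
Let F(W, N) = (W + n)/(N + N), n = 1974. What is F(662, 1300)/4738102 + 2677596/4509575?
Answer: 329854915904989/555537484492900 ≈ 0.59376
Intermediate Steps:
F(W, N) = (1974 + W)/(2*N) (F(W, N) = (W + 1974)/(N + N) = (1974 + W)/((2*N)) = (1974 + W)*(1/(2*N)) = (1974 + W)/(2*N))
F(662, 1300)/4738102 + 2677596/4509575 = ((½)*(1974 + 662)/1300)/4738102 + 2677596/4509575 = ((½)*(1/1300)*2636)*(1/4738102) + 2677596*(1/4509575) = (659/650)*(1/4738102) + 2677596/4509575 = 659/3079766300 + 2677596/4509575 = 329854915904989/555537484492900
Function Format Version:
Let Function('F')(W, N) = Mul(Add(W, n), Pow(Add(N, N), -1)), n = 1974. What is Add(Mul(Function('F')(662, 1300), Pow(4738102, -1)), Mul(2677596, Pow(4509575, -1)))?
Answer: Rational(329854915904989, 555537484492900) ≈ 0.59376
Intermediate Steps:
Function('F')(W, N) = Mul(Rational(1, 2), Pow(N, -1), Add(1974, W)) (Function('F')(W, N) = Mul(Add(W, 1974), Pow(Add(N, N), -1)) = Mul(Add(1974, W), Pow(Mul(2, N), -1)) = Mul(Add(1974, W), Mul(Rational(1, 2), Pow(N, -1))) = Mul(Rational(1, 2), Pow(N, -1), Add(1974, W)))
Add(Mul(Function('F')(662, 1300), Pow(4738102, -1)), Mul(2677596, Pow(4509575, -1))) = Add(Mul(Mul(Rational(1, 2), Pow(1300, -1), Add(1974, 662)), Pow(4738102, -1)), Mul(2677596, Pow(4509575, -1))) = Add(Mul(Mul(Rational(1, 2), Rational(1, 1300), 2636), Rational(1, 4738102)), Mul(2677596, Rational(1, 4509575))) = Add(Mul(Rational(659, 650), Rational(1, 4738102)), Rational(2677596, 4509575)) = Add(Rational(659, 3079766300), Rational(2677596, 4509575)) = Rational(329854915904989, 555537484492900)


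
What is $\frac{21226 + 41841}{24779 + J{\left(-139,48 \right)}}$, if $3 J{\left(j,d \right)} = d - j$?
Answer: $\frac{189201}{74524} \approx 2.5388$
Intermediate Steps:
$J{\left(j,d \right)} = - \frac{j}{3} + \frac{d}{3}$ ($J{\left(j,d \right)} = \frac{d - j}{3} = - \frac{j}{3} + \frac{d}{3}$)
$\frac{21226 + 41841}{24779 + J{\left(-139,48 \right)}} = \frac{21226 + 41841}{24779 + \left(\left(- \frac{1}{3}\right) \left(-139\right) + \frac{1}{3} \cdot 48\right)} = \frac{63067}{24779 + \left(\frac{139}{3} + 16\right)} = \frac{63067}{24779 + \frac{187}{3}} = \frac{63067}{\frac{74524}{3}} = 63067 \cdot \frac{3}{74524} = \frac{189201}{74524}$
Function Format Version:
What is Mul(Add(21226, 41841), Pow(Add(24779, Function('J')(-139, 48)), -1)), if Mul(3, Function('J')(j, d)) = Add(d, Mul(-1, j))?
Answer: Rational(189201, 74524) ≈ 2.5388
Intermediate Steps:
Function('J')(j, d) = Add(Mul(Rational(-1, 3), j), Mul(Rational(1, 3), d)) (Function('J')(j, d) = Mul(Rational(1, 3), Add(d, Mul(-1, j))) = Add(Mul(Rational(-1, 3), j), Mul(Rational(1, 3), d)))
Mul(Add(21226, 41841), Pow(Add(24779, Function('J')(-139, 48)), -1)) = Mul(Add(21226, 41841), Pow(Add(24779, Add(Mul(Rational(-1, 3), -139), Mul(Rational(1, 3), 48))), -1)) = Mul(63067, Pow(Add(24779, Add(Rational(139, 3), 16)), -1)) = Mul(63067, Pow(Add(24779, Rational(187, 3)), -1)) = Mul(63067, Pow(Rational(74524, 3), -1)) = Mul(63067, Rational(3, 74524)) = Rational(189201, 74524)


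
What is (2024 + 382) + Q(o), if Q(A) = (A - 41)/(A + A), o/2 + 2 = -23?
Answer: 240691/100 ≈ 2406.9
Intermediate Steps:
o = -50 (o = -4 + 2*(-23) = -4 - 46 = -50)
Q(A) = (-41 + A)/(2*A) (Q(A) = (-41 + A)/((2*A)) = (-41 + A)*(1/(2*A)) = (-41 + A)/(2*A))
(2024 + 382) + Q(o) = (2024 + 382) + (1/2)*(-41 - 50)/(-50) = 2406 + (1/2)*(-1/50)*(-91) = 2406 + 91/100 = 240691/100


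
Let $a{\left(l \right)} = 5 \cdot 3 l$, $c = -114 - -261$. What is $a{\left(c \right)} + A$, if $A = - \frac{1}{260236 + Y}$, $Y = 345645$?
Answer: $\frac{1335967604}{605881} \approx 2205.0$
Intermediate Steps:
$c = 147$ ($c = -114 + 261 = 147$)
$a{\left(l \right)} = 15 l$
$A = - \frac{1}{605881}$ ($A = - \frac{1}{260236 + 345645} = - \frac{1}{605881} \approx -1.6505 \cdot 10^{-6}$)
$a{\left(c \right)} + A = 15 \cdot 147 - \frac{1}{605881} = 2205 - \frac{1}{605881} = \frac{1335967604}{605881}$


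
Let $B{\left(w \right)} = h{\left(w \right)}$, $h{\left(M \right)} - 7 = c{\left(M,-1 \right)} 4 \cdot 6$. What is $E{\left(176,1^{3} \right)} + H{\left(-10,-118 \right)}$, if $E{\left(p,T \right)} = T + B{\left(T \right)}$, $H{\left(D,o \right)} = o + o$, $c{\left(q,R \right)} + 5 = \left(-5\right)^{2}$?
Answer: $252$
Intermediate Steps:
$c{\left(q,R \right)} = 20$ ($c{\left(q,R \right)} = -5 + \left(-5\right)^{2} = -5 + 25 = 20$)
$H{\left(D,o \right)} = 2 o$
$h{\left(M \right)} = 487$ ($h{\left(M \right)} = 7 + 20 \cdot 4 \cdot 6 = 7 + 80 \cdot 6 = 7 + 480 = 487$)
$B{\left(w \right)} = 487$
$E{\left(p,T \right)} = 487 + T$ ($E{\left(p,T \right)} = T + 487 = 487 + T$)
$E{\left(176,1^{3} \right)} + H{\left(-10,-118 \right)} = \left(487 + 1^{3}\right) + 2 \left(-118\right) = \left(487 + 1\right) - 236 = 488 - 236 = 252$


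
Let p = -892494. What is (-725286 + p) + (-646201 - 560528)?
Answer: -2824509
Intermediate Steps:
(-725286 + p) + (-646201 - 560528) = (-725286 - 892494) + (-646201 - 560528) = -1617780 - 1206729 = -2824509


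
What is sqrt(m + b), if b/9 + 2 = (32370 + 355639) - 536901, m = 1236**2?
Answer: 15*sqrt(834) ≈ 433.19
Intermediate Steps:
m = 1527696
b = -1340046 (b = -18 + 9*((32370 + 355639) - 536901) = -18 + 9*(388009 - 536901) = -18 + 9*(-148892) = -18 - 1340028 = -1340046)
sqrt(m + b) = sqrt(1527696 - 1340046) = sqrt(187650) = 15*sqrt(834)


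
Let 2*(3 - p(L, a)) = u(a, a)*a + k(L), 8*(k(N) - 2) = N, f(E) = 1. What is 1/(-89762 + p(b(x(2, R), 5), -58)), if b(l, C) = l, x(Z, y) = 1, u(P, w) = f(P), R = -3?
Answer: -16/1435697 ≈ -1.1144e-5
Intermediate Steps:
u(P, w) = 1
k(N) = 2 + N/8
p(L, a) = 2 - a/2 - L/16 (p(L, a) = 3 - (1*a + (2 + L/8))/2 = 3 - (a + (2 + L/8))/2 = 3 - (2 + a + L/8)/2 = 3 + (-1 - a/2 - L/16) = 2 - a/2 - L/16)
1/(-89762 + p(b(x(2, R), 5), -58)) = 1/(-89762 + (2 - 1/2*(-58) - 1/16*1)) = 1/(-89762 + (2 + 29 - 1/16)) = 1/(-89762 + 495/16) = 1/(-1435697/16) = -16/1435697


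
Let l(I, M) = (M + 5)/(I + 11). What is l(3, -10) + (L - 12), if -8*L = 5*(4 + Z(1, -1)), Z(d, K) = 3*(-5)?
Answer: -307/56 ≈ -5.4821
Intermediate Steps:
Z(d, K) = -15
l(I, M) = (5 + M)/(11 + I)
L = 55/8 (L = -5*(4 - 15)/8 = -5*(-11)/8 = -1/8*(-55) = 55/8 ≈ 6.8750)
l(3, -10) + (L - 12) = (5 - 10)/(11 + 3) + (55/8 - 12) = -5/14 - 41/8 = -307/56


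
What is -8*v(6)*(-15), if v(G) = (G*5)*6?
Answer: 21600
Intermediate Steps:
v(G) = 30*G (v(G) = (5*G)*6 = 30*G)
-8*v(6)*(-15) = -240*6*(-15) = -8*180*(-15) = -1440*(-15) = 21600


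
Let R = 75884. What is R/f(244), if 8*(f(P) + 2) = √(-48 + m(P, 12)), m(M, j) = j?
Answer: -2428288/73 - 910608*I/73 ≈ -33264.0 - 12474.0*I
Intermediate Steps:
f(P) = -2 + 3*I/4 (f(P) = -2 + √(-48 + 12)/8 = -2 + √(-36)/8 = -2 + (6*I)/8 = -2 + 3*I/4)
R/f(244) = 75884/(-2 + 3*I/4) = 75884*(16*(-2 - 3*I/4)/73) = 1214144*(-2 - 3*I/4)/73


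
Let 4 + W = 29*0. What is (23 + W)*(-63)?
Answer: -1197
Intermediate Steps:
W = -4 (W = -4 + 29*0 = -4 + 0 = -4)
(23 + W)*(-63) = (23 - 4)*(-63) = 19*(-63) = -1197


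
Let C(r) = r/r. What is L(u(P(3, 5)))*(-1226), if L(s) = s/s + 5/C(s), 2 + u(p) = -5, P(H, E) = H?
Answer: -7356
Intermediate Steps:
u(p) = -7 (u(p) = -2 - 5 = -7)
C(r) = 1
L(s) = 6 (L(s) = s/s + 5/1 = 1 + 5*1 = 1 + 5 = 6)
L(u(P(3, 5)))*(-1226) = 6*(-1226) = -7356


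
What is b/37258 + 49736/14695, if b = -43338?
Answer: 608105989/273753155 ≈ 2.2214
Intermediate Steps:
b/37258 + 49736/14695 = -43338/37258 + 49736/14695 = -43338*1/37258 + 49736*(1/14695) = -21669/18629 + 49736/14695 = 608105989/273753155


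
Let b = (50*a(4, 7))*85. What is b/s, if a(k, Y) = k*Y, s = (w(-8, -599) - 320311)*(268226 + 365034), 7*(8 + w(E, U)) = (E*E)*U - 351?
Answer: -4165/7222076996 ≈ -5.7670e-7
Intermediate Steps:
w(E, U) = -407/7 + U*E**2/7 (w(E, U) = -8 + ((E*E)*U - 351)/7 = -8 + (E**2*U - 351)/7 = -8 + (U*E**2 - 351)/7 = -8 + (-351 + U*E**2)/7 = -8 + (-351/7 + U*E**2/7) = -407/7 + U*E**2/7)
s = -1444415399200/7 (s = ((-407/7 + (1/7)*(-599)*(-8)**2) - 320311)*(268226 + 365034) = ((-407/7 + (1/7)*(-599)*64) - 320311)*633260 = ((-407/7 - 38336/7) - 320311)*633260 = (-38743/7 - 320311)*633260 = -2280920/7*633260 = -1444415399200/7 ≈ -2.0635e+11)
a(k, Y) = Y*k
b = 119000 (b = (50*(7*4))*85 = (50*28)*85 = 1400*85 = 119000)
b/s = 119000/(-1444415399200/7) = 119000*(-7/1444415399200) = -4165/7222076996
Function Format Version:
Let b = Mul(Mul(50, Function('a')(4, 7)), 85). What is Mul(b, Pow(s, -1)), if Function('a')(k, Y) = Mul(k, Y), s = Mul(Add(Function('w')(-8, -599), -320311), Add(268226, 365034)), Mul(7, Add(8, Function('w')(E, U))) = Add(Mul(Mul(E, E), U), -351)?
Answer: Rational(-4165, 7222076996) ≈ -5.7670e-7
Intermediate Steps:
Function('w')(E, U) = Add(Rational(-407, 7), Mul(Rational(1, 7), U, Pow(E, 2))) (Function('w')(E, U) = Add(-8, Mul(Rational(1, 7), Add(Mul(Mul(E, E), U), -351))) = Add(-8, Mul(Rational(1, 7), Add(Mul(Pow(E, 2), U), -351))) = Add(-8, Mul(Rational(1, 7), Add(Mul(U, Pow(E, 2)), -351))) = Add(-8, Mul(Rational(1, 7), Add(-351, Mul(U, Pow(E, 2))))) = Add(-8, Add(Rational(-351, 7), Mul(Rational(1, 7), U, Pow(E, 2)))) = Add(Rational(-407, 7), Mul(Rational(1, 7), U, Pow(E, 2))))
s = Rational(-1444415399200, 7) (s = Mul(Add(Add(Rational(-407, 7), Mul(Rational(1, 7), -599, Pow(-8, 2))), -320311), Add(268226, 365034)) = Mul(Add(Add(Rational(-407, 7), Mul(Rational(1, 7), -599, 64)), -320311), 633260) = Mul(Add(Add(Rational(-407, 7), Rational(-38336, 7)), -320311), 633260) = Mul(Add(Rational(-38743, 7), -320311), 633260) = Mul(Rational(-2280920, 7), 633260) = Rational(-1444415399200, 7) ≈ -2.0635e+11)
Function('a')(k, Y) = Mul(Y, k)
b = 119000 (b = Mul(Mul(50, Mul(7, 4)), 85) = Mul(Mul(50, 28), 85) = Mul(1400, 85) = 119000)
Mul(b, Pow(s, -1)) = Mul(119000, Pow(Rational(-1444415399200, 7), -1)) = Mul(119000, Rational(-7, 1444415399200)) = Rational(-4165, 7222076996)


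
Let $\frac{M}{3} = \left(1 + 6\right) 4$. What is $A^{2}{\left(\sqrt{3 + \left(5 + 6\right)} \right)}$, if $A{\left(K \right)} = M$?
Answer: $7056$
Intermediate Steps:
$M = 84$ ($M = 3 \left(1 + 6\right) 4 = 3 \cdot 7 \cdot 4 = 3 \cdot 28 = 84$)
$A{\left(K \right)} = 84$
$A^{2}{\left(\sqrt{3 + \left(5 + 6\right)} \right)} = 84^{2} = 7056$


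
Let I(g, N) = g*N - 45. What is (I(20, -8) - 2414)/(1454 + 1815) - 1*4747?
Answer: -15520562/3269 ≈ -4747.8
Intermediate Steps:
I(g, N) = -45 + N*g (I(g, N) = N*g - 45 = -45 + N*g)
(I(20, -8) - 2414)/(1454 + 1815) - 1*4747 = ((-45 - 8*20) - 2414)/(1454 + 1815) - 1*4747 = ((-45 - 160) - 2414)/3269 - 4747 = (-205 - 2414)*(1/3269) - 4747 = -2619*1/3269 - 4747 = -2619/3269 - 4747 = -15520562/3269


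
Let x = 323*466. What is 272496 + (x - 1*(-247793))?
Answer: 670807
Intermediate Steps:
x = 150518
272496 + (x - 1*(-247793)) = 272496 + (150518 - 1*(-247793)) = 272496 + (150518 + 247793) = 272496 + 398311 = 670807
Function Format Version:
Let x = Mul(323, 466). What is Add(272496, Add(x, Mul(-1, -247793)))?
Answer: 670807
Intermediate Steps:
x = 150518
Add(272496, Add(x, Mul(-1, -247793))) = Add(272496, Add(150518, Mul(-1, -247793))) = Add(272496, Add(150518, 247793)) = Add(272496, 398311) = 670807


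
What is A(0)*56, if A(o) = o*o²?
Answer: 0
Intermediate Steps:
A(o) = o³
A(0)*56 = 0³*56 = 0*56 = 0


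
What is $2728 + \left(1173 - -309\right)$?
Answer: $4210$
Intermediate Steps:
$2728 + \left(1173 - -309\right) = 2728 + \left(1173 + 309\right) = 2728 + 1482 = 4210$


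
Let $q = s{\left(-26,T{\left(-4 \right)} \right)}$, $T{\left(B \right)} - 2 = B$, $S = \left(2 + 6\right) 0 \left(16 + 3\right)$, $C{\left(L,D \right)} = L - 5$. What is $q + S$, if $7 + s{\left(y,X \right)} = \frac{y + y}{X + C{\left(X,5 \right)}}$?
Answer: $- \frac{11}{9} \approx -1.2222$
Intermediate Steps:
$C{\left(L,D \right)} = -5 + L$
$S = 0$ ($S = 8 \cdot 0 \cdot 19 = 0 \cdot 19 = 0$)
$T{\left(B \right)} = 2 + B$
$s{\left(y,X \right)} = -7 + \frac{2 y}{-5 + 2 X}$ ($s{\left(y,X \right)} = -7 + \frac{y + y}{X + \left(-5 + X\right)} = -7 + \frac{2 y}{-5 + 2 X}$)
$q = - \frac{11}{9}$ ($q = \frac{35 - 14 \left(2 - 4\right) + 2 \left(-26\right)}{-5 + 2 \left(2 - 4\right)} = \frac{35 - -28 - 52}{-5 + 2 \left(-2\right)} = \frac{35 + 28 - 52}{-5 - 4} = \frac{1}{-9} \cdot 11 = \left(- \frac{1}{9}\right) 11 = - \frac{11}{9} \approx -1.2222$)
$q + S = - \frac{11}{9} + 0 = - \frac{11}{9}$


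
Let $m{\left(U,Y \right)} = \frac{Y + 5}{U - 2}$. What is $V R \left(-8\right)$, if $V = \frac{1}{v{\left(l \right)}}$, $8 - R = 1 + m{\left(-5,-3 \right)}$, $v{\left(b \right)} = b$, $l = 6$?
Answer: $- \frac{68}{7} \approx -9.7143$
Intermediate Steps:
$m{\left(U,Y \right)} = \frac{5 + Y}{-2 + U}$
$R = \frac{51}{7}$ ($R = 8 - \left(1 + \frac{5 - 3}{-2 - 5}\right) = 8 - \left(1 + \frac{1}{-7} \cdot 2\right) = 8 - \left(1 - \frac{2}{7}\right) = 8 - \frac{5}{7} = \frac{51}{7} \approx 7.2857$)
$V = \frac{1}{6} \approx 0.16667$
$V R \left(-8\right) = \frac{1}{6} \cdot \frac{51}{7} \left(-8\right) = \frac{17}{14} \left(-8\right) = - \frac{68}{7}$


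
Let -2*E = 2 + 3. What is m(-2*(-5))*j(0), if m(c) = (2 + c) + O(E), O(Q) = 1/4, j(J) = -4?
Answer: -49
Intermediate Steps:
E = -5/2 (E = -(2 + 3)/2 = -1/2*5 = -5/2 ≈ -2.5000)
O(Q) = 1/4
m(c) = 9/4 + c (m(c) = (2 + c) + 1/4 = 9/4 + c)
m(-2*(-5))*j(0) = (9/4 - 2*(-5))*(-4) = (9/4 + 10)*(-4) = (49/4)*(-4) = -49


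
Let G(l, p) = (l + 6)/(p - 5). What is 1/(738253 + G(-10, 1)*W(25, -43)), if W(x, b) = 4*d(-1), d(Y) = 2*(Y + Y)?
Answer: 1/738237 ≈ 1.3546e-6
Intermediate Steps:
d(Y) = 4*Y (d(Y) = 2*(2*Y) = 4*Y)
G(l, p) = (6 + l)/(-5 + p)
W(x, b) = -16 (W(x, b) = 4*(4*(-1)) = 4*(-4) = -16)
1/(738253 + G(-10, 1)*W(25, -43)) = 1/(738253 + ((6 - 10)/(-5 + 1))*(-16)) = 1/(738253 + (-4/(-4))*(-16)) = 1/(738253 - ¼*(-4)*(-16)) = 1/(738253 + 1*(-16)) = 1/(738253 - 16) = 1/738237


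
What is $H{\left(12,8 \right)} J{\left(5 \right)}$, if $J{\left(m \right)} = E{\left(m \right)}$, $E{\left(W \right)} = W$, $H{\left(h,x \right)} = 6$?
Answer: $30$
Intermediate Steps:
$J{\left(m \right)} = m$
$H{\left(12,8 \right)} J{\left(5 \right)} = 6 \cdot 5 = 30$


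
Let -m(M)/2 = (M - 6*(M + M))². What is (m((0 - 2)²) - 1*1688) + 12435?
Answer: 6875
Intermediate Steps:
m(M) = -242*M² (m(M) = -2*(M - 6*(M + M))² = -2*(M - 12*M)² = -2*121*M² = -242*M²)
(m((0 - 2)²) - 1*1688) + 12435 = (-242*(0 - 2)⁴ - 1*1688) + 12435 = (-242*((-2)²)² - 1688) + 12435 = (-242*4² - 1688) + 12435 = (-242*16 - 1688) + 12435 = (-3872 - 1688) + 12435 = -5560 + 12435 = 6875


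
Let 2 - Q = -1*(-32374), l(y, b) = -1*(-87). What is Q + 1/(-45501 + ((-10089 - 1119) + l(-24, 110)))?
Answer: -1832967385/56622 ≈ -32372.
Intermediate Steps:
l(y, b) = 87
Q = -32372 (Q = 2 - (-1)*(-32374) = 2 - 1*32374 = 2 - 32374 = -32372)
Q + 1/(-45501 + ((-10089 - 1119) + l(-24, 110))) = -32372 + 1/(-45501 + ((-10089 - 1119) + 87)) = -32372 + 1/(-45501 + (-11208 + 87)) = -32372 + 1/(-45501 - 11121) = -32372 + 1/(-56622) = -32372 - 1/56622 = -1832967385/56622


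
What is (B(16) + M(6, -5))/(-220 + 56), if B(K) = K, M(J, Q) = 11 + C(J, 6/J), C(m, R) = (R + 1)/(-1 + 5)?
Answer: -55/328 ≈ -0.16768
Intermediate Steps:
C(m, R) = ¼ + R/4 (C(m, R) = (1 + R)/4 = (1 + R)*(¼) = ¼ + R/4)
M(J, Q) = 45/4 + 3/(2*J) (M(J, Q) = 11 + (¼ + (6/J)/4) = 11 + (¼ + 3/(2*J)) = 45/4 + 3/(2*J))
(B(16) + M(6, -5))/(-220 + 56) = (16 + (¾)*(2 + 15*6)/6)/(-220 + 56) = (16 + (¾)*(⅙)*(2 + 90))/(-164) = (16 + (¾)*(⅙)*92)*(-1/164) = (16 + 23/2)*(-1/164) = (55/2)*(-1/164) = -55/328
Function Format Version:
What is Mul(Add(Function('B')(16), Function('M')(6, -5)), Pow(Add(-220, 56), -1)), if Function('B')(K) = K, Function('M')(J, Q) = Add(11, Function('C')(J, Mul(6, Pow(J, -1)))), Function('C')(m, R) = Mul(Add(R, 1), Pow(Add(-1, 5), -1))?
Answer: Rational(-55, 328) ≈ -0.16768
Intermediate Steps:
Function('C')(m, R) = Add(Rational(1, 4), Mul(Rational(1, 4), R)) (Function('C')(m, R) = Mul(Add(1, R), Pow(4, -1)) = Mul(Add(1, R), Rational(1, 4)) = Add(Rational(1, 4), Mul(Rational(1, 4), R)))
Function('M')(J, Q) = Add(Rational(45, 4), Mul(Rational(3, 2), Pow(J, -1))) (Function('M')(J, Q) = Add(11, Add(Rational(1, 4), Mul(Rational(1, 4), Mul(6, Pow(J, -1))))) = Add(11, Add(Rational(1, 4), Mul(Rational(3, 2), Pow(J, -1)))) = Add(Rational(45, 4), Mul(Rational(3, 2), Pow(J, -1))))
Mul(Add(Function('B')(16), Function('M')(6, -5)), Pow(Add(-220, 56), -1)) = Mul(Add(16, Mul(Rational(3, 4), Pow(6, -1), Add(2, Mul(15, 6)))), Pow(Add(-220, 56), -1)) = Mul(Add(16, Mul(Rational(3, 4), Rational(1, 6), Add(2, 90))), Pow(-164, -1)) = Mul(Add(16, Mul(Rational(3, 4), Rational(1, 6), 92)), Rational(-1, 164)) = Mul(Add(16, Rational(23, 2)), Rational(-1, 164)) = Mul(Rational(55, 2), Rational(-1, 164)) = Rational(-55, 328)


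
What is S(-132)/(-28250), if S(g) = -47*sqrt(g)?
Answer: 47*I*sqrt(33)/14125 ≈ 0.019115*I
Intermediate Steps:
S(-132)/(-28250) = -94*I*sqrt(33)/(-28250) = -94*I*sqrt(33)*(-1/28250) = 47*I*sqrt(33)/14125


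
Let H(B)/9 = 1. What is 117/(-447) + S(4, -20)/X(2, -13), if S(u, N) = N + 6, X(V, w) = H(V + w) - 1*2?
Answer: -337/149 ≈ -2.2617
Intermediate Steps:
H(B) = 9 (H(B) = 9*1 = 9)
X(V, w) = 7 (X(V, w) = 9 - 1*2 = 9 - 2 = 7)
S(u, N) = 6 + N
117/(-447) + S(4, -20)/X(2, -13) = 117/(-447) + (6 - 20)/7 = 117*(-1/447) - 14*⅐ = -39/149 - 2 = -337/149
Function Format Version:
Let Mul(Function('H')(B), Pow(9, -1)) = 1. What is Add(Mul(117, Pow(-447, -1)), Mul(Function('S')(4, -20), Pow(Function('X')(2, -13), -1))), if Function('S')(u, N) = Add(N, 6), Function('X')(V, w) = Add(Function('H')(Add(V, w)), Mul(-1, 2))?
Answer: Rational(-337, 149) ≈ -2.2617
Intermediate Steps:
Function('H')(B) = 9 (Function('H')(B) = Mul(9, 1) = 9)
Function('X')(V, w) = 7 (Function('X')(V, w) = Add(9, Mul(-1, 2)) = Add(9, -2) = 7)
Function('S')(u, N) = Add(6, N)
Add(Mul(117, Pow(-447, -1)), Mul(Function('S')(4, -20), Pow(Function('X')(2, -13), -1))) = Add(Mul(117, Pow(-447, -1)), Mul(Add(6, -20), Pow(7, -1))) = Add(Mul(117, Rational(-1, 447)), Mul(-14, Rational(1, 7))) = Add(Rational(-39, 149), -2) = Rational(-337, 149)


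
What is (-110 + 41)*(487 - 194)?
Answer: -20217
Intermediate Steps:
(-110 + 41)*(487 - 194) = -69*293 = -20217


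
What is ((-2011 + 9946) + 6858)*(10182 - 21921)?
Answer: -173655027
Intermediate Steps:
((-2011 + 9946) + 6858)*(10182 - 21921) = (7935 + 6858)*(-11739) = 14793*(-11739) = -173655027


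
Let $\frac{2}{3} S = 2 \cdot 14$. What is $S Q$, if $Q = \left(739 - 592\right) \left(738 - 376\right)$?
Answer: $2234988$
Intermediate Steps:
$S = 42$ ($S = \frac{3 \cdot 2 \cdot 14}{2} = \frac{3}{2} \cdot 28 = 42$)
$Q = 53214$ ($Q = 147 \cdot 362 = 53214$)
$S Q = 42 \cdot 53214 = 2234988$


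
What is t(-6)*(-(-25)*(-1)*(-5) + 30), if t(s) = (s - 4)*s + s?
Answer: 8370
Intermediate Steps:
t(s) = s + s*(-4 + s) (t(s) = (-4 + s)*s + s = s*(-4 + s) + s = s + s*(-4 + s))
t(-6)*(-(-25)*(-1)*(-5) + 30) = (-6*(-3 - 6))*(-(-25)*(-1)*(-5) + 30) = (-6*(-9))*(-5*5*(-5) + 30) = 54*(-25*(-5) + 30) = 54*(125 + 30) = 54*155 = 8370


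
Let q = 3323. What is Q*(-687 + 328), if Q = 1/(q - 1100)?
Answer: -359/2223 ≈ -0.16149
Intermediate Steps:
Q = 1/2223 (Q = 1/(3323 - 1100) = 1/2223 ≈ 0.00044984)
Q*(-687 + 328) = (-687 + 328)/2223 = (1/2223)*(-359) = -359/2223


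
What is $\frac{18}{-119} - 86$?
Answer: $- \frac{10252}{119} \approx -86.151$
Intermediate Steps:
$\frac{18}{-119} - 86 = 18 \left(- \frac{1}{119}\right) - 86 = - \frac{18}{119} - 86 = - \frac{10252}{119}$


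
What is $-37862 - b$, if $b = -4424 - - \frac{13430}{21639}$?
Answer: $- \frac{723578312}{21639} \approx -33439.0$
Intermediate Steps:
$b = - \frac{95717506}{21639}$ ($b = -4424 - \left(-13430\right) \frac{1}{21639} = -4424 - - \frac{13430}{21639} = -4424 + \frac{13430}{21639} = - \frac{95717506}{21639} \approx -4423.4$)
$-37862 - b = -37862 - - \frac{95717506}{21639} = -37862 + \frac{95717506}{21639} = - \frac{723578312}{21639}$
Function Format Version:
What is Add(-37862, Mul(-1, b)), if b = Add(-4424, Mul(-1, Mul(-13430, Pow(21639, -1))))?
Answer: Rational(-723578312, 21639) ≈ -33439.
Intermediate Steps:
b = Rational(-95717506, 21639) (b = Add(-4424, Mul(-1, Mul(-13430, Rational(1, 21639)))) = Add(-4424, Mul(-1, Rational(-13430, 21639))) = Add(-4424, Rational(13430, 21639)) = Rational(-95717506, 21639) ≈ -4423.4)
Add(-37862, Mul(-1, b)) = Add(-37862, Mul(-1, Rational(-95717506, 21639))) = Add(-37862, Rational(95717506, 21639)) = Rational(-723578312, 21639)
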